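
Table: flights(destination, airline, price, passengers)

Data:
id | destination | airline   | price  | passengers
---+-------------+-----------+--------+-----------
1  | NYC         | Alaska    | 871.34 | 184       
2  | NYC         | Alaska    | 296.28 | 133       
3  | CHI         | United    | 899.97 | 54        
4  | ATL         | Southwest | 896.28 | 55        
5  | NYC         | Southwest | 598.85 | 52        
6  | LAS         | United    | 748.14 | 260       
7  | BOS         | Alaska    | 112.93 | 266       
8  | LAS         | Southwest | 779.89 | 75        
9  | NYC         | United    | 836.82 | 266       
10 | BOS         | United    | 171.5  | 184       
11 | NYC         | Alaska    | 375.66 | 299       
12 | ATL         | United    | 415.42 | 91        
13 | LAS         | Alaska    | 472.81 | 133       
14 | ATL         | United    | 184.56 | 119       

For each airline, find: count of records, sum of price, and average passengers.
SELECT airline,
       COUNT(*) as cnt,
       SUM(price) as total_price,
       AVG(passengers) as avg_passengers
FROM flights
GROUP BY airline

Result:
  Alaska: 5 records, 2129.02 total price, 203.00 avg passengers
  Southwest: 3 records, 2275.02 total price, 60.67 avg passengers
  United: 6 records, 3256.41 total price, 162.33 avg passengers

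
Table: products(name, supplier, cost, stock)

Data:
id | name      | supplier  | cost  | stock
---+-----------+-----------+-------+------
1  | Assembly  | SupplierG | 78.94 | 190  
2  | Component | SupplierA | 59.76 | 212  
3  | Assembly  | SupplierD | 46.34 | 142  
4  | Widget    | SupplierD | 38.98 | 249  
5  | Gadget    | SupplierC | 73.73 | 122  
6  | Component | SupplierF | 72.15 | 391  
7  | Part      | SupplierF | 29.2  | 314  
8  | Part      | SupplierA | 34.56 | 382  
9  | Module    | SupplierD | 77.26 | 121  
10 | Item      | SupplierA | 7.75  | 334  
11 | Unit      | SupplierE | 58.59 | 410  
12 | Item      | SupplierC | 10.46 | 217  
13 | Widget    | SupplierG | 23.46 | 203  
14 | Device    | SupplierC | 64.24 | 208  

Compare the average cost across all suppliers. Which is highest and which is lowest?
SELECT supplier, AVG(cost)
FROM products
GROUP BY supplier
ORDER BY AVG(cost)

All groups:
  SupplierA: 34.02
  SupplierC: 49.48
  SupplierF: 50.68
  SupplierG: 51.20
  SupplierD: 54.19
  SupplierE: 58.59

Highest: SupplierE (58.59)
Lowest: SupplierA (34.02)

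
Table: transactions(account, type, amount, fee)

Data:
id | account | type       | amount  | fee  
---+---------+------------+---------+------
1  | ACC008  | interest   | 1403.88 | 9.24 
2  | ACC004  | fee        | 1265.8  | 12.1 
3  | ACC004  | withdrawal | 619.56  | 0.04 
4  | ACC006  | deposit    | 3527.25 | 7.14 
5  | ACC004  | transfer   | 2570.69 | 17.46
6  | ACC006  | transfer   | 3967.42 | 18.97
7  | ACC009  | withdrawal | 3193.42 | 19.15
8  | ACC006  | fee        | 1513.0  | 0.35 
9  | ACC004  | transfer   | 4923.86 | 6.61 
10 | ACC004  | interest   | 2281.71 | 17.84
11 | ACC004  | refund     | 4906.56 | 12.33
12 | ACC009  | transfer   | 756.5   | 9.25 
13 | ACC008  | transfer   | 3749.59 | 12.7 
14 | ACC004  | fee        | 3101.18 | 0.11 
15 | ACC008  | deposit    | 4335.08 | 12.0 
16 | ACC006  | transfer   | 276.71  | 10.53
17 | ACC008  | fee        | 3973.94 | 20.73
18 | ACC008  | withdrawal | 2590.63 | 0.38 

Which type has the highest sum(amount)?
SELECT type, SUM(amount) as val
FROM transactions
GROUP BY type
ORDER BY val DESC
LIMIT 1

Result: transfer with sum(amount) = 16244.77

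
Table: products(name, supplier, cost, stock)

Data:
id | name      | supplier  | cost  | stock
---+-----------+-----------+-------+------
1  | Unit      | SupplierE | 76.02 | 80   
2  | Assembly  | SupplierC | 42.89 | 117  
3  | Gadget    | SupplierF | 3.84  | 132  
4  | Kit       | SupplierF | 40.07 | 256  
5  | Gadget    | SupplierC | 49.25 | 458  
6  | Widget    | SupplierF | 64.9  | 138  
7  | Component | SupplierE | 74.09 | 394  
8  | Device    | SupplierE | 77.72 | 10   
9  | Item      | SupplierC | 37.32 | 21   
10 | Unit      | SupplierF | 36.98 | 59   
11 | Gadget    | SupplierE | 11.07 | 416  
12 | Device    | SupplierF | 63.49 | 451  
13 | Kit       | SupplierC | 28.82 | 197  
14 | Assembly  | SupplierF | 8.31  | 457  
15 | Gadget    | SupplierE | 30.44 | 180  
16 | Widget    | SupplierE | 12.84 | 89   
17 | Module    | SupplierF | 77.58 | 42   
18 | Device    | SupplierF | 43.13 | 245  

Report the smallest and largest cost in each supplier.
SELECT supplier, MIN(cost), MAX(cost)
FROM products
GROUP BY supplier

Result:
  SupplierC: min=28.82, max=49.25
  SupplierE: min=11.07, max=77.72
  SupplierF: min=3.84, max=77.58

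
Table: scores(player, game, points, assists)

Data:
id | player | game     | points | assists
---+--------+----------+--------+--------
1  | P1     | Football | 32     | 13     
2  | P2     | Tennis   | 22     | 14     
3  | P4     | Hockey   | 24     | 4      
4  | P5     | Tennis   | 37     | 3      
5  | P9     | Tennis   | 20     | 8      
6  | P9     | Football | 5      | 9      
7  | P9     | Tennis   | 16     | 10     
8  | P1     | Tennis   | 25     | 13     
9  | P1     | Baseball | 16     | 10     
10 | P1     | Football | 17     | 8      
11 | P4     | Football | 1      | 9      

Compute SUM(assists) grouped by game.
SELECT game, SUM(assists) as result
FROM scores
GROUP BY game

Result:
  Baseball: 10
  Football: 39
  Hockey: 4
  Tennis: 48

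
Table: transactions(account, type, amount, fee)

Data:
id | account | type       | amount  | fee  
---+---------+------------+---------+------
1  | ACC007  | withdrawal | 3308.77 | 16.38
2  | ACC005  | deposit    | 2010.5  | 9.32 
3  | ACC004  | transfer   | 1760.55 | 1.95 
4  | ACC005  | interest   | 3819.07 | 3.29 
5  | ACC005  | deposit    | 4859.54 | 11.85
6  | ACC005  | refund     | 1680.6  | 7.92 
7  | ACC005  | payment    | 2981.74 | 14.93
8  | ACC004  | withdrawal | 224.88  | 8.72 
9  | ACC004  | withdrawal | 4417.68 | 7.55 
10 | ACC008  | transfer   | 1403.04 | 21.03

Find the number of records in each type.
SELECT type, COUNT(*) as count
FROM transactions
GROUP BY type

Result:
  deposit: 2
  interest: 1
  payment: 1
  refund: 1
  transfer: 2
  withdrawal: 3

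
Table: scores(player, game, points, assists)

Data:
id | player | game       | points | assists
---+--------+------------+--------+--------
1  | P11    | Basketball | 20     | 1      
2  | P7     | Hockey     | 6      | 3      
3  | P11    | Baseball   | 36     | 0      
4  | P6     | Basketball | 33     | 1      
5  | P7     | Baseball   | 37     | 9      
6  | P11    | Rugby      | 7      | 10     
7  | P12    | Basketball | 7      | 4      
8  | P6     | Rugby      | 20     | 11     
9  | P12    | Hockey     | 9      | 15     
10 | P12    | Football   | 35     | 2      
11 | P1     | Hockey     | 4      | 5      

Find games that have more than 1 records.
SELECT game, COUNT(*) as cnt
FROM scores
GROUP BY game
HAVING COUNT(*) > 1

Result:
  Baseball: 2
  Basketball: 3
  Hockey: 3
  Rugby: 2

Note: HAVING filters groups after aggregation, WHERE filters rows before.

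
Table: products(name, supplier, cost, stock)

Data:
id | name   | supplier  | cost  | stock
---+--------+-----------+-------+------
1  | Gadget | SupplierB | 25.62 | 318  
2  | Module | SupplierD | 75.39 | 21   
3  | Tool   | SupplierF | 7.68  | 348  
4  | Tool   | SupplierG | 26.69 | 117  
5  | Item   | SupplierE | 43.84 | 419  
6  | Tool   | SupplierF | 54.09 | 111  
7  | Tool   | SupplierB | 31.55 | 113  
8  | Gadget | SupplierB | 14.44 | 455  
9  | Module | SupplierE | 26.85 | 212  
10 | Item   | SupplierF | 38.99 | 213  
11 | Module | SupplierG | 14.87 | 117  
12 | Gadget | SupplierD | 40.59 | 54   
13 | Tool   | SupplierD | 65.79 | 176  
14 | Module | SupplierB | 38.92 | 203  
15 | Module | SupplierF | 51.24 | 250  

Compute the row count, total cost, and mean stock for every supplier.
SELECT supplier,
       COUNT(*) as cnt,
       SUM(cost) as total_cost,
       AVG(stock) as avg_stock
FROM products
GROUP BY supplier

Result:
  SupplierB: 4 records, 110.53 total cost, 272.25 avg stock
  SupplierD: 3 records, 181.77 total cost, 83.67 avg stock
  SupplierE: 2 records, 70.69 total cost, 315.50 avg stock
  SupplierF: 4 records, 152.00 total cost, 230.50 avg stock
  SupplierG: 2 records, 41.56 total cost, 117.00 avg stock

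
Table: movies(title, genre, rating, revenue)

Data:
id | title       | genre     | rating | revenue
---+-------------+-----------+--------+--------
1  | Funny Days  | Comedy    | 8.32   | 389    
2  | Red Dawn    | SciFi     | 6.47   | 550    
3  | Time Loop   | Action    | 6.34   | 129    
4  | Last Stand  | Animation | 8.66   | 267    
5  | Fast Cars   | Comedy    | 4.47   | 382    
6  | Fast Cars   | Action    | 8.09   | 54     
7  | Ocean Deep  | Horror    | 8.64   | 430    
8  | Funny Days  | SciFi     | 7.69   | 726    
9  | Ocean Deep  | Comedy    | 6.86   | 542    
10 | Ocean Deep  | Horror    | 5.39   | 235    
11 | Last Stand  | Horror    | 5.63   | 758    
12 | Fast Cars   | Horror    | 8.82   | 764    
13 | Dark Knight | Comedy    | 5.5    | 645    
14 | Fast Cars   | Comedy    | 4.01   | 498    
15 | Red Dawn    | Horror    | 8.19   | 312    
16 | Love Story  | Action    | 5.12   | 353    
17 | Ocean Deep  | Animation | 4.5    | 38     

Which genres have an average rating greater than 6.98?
SELECT genre, AVG(rating)
FROM movies
GROUP BY genre
HAVING AVG(rating) > 6.98

Result:
  Horror: avg=7.33
  SciFi: avg=7.08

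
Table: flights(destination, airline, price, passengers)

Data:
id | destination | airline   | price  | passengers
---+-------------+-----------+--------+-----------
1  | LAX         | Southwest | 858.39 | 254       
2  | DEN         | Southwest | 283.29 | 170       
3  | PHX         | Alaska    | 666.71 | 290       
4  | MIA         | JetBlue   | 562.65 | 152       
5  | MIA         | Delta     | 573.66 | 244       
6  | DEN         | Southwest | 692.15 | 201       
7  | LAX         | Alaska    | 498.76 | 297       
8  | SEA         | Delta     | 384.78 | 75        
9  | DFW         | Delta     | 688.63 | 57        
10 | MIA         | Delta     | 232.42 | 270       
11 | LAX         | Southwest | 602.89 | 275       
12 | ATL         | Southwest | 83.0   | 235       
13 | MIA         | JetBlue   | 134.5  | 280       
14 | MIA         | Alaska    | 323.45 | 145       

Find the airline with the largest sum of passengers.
SELECT airline, SUM(passengers) as val
FROM flights
GROUP BY airline
ORDER BY val DESC
LIMIT 1

Result: Southwest with sum(passengers) = 1135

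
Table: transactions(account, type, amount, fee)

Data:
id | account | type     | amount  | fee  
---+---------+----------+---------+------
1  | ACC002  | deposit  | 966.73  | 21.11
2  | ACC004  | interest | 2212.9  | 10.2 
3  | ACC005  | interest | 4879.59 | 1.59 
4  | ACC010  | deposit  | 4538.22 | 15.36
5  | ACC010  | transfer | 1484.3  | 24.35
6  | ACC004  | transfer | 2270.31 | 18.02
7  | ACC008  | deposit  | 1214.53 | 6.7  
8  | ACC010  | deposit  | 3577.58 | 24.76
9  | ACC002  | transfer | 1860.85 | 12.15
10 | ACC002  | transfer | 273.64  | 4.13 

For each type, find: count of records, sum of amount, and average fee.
SELECT type,
       COUNT(*) as cnt,
       SUM(amount) as total_amount,
       AVG(fee) as avg_fee
FROM transactions
GROUP BY type

Result:
  deposit: 4 records, 10297.06 total amount, 16.98 avg fee
  interest: 2 records, 7092.49 total amount, 5.90 avg fee
  transfer: 4 records, 5889.10 total amount, 14.66 avg fee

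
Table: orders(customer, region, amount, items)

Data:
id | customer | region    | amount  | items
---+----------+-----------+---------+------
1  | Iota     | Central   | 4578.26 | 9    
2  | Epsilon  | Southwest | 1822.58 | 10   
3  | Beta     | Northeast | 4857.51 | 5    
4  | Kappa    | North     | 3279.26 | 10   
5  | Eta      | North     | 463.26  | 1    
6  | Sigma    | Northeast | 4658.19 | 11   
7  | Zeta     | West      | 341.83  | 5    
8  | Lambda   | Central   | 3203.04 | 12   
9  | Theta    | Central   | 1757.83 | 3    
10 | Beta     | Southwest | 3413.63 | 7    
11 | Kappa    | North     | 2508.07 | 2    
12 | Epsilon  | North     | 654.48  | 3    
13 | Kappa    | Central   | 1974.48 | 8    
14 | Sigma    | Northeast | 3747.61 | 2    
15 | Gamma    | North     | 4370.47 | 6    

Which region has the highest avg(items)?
SELECT region, AVG(items) as val
FROM orders
GROUP BY region
ORDER BY val DESC
LIMIT 1

Result: Southwest with avg(items) = 8.50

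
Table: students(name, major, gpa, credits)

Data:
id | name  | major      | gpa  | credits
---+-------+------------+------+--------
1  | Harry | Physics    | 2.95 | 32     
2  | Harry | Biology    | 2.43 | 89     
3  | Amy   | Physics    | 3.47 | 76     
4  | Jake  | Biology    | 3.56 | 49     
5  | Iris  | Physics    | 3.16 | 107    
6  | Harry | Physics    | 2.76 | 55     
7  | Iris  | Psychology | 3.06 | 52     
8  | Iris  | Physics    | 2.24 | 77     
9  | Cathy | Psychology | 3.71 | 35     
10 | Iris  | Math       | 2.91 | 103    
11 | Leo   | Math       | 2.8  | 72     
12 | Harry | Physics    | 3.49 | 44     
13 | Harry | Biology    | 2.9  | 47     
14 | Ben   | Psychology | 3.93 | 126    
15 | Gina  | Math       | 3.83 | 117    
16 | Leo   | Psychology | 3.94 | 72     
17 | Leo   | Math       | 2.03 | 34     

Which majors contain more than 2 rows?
SELECT major, COUNT(*) as cnt
FROM students
GROUP BY major
HAVING COUNT(*) > 2

Result:
  Biology: 3
  Math: 4
  Physics: 6
  Psychology: 4

Note: HAVING filters groups after aggregation, WHERE filters rows before.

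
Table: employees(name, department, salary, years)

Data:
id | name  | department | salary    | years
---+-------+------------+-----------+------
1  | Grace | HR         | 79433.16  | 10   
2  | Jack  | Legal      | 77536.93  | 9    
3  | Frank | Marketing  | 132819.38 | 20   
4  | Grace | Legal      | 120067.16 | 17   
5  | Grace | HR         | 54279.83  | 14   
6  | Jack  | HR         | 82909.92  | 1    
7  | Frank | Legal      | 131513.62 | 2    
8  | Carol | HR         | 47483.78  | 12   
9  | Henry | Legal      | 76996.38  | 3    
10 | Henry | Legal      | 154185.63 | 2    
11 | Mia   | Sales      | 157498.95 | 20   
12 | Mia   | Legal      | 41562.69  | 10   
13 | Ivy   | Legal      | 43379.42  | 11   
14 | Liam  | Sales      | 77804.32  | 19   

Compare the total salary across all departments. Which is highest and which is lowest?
SELECT department, SUM(salary)
FROM employees
GROUP BY department
ORDER BY SUM(salary)

All groups:
  Marketing: 132819.38
  Sales: 235303.27
  HR: 264106.69
  Legal: 645241.83

Highest: Legal (645241.83)
Lowest: Marketing (132819.38)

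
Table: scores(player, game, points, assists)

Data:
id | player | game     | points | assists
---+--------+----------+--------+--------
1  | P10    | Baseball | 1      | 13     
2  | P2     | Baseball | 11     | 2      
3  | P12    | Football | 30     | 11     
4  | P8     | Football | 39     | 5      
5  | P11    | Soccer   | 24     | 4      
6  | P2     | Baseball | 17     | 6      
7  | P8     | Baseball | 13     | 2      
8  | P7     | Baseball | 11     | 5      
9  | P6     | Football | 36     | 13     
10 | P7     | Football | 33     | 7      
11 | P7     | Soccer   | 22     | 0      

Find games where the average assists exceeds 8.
SELECT game, AVG(assists)
FROM scores
GROUP BY game
HAVING AVG(assists) > 8

Result:
  Football: avg=9.00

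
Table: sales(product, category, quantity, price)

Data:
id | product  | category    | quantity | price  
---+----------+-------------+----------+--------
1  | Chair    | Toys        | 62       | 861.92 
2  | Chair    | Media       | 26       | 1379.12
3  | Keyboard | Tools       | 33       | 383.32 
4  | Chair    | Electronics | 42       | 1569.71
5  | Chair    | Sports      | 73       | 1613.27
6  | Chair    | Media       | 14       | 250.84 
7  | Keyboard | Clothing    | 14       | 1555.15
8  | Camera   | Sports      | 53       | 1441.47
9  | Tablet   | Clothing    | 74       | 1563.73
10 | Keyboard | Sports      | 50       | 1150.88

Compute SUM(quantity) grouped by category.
SELECT category, SUM(quantity) as result
FROM sales
GROUP BY category

Result:
  Clothing: 88
  Electronics: 42
  Media: 40
  Sports: 176
  Tools: 33
  Toys: 62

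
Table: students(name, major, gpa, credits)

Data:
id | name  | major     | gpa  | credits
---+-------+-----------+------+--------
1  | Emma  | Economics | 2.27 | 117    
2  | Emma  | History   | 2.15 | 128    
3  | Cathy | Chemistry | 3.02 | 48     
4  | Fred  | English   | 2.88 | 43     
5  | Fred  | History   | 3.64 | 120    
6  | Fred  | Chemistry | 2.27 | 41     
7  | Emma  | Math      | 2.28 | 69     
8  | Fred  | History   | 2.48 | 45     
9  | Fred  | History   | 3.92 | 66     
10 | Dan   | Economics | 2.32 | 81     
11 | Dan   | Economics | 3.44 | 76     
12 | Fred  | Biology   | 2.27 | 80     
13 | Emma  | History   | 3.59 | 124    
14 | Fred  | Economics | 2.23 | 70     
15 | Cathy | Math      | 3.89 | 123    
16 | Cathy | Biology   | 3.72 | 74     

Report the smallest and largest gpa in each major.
SELECT major, MIN(gpa), MAX(gpa)
FROM students
GROUP BY major

Result:
  Biology: min=2.27, max=3.72
  Chemistry: min=2.27, max=3.02
  Economics: min=2.23, max=3.44
  English: min=2.88, max=2.88
  History: min=2.15, max=3.92
  Math: min=2.28, max=3.89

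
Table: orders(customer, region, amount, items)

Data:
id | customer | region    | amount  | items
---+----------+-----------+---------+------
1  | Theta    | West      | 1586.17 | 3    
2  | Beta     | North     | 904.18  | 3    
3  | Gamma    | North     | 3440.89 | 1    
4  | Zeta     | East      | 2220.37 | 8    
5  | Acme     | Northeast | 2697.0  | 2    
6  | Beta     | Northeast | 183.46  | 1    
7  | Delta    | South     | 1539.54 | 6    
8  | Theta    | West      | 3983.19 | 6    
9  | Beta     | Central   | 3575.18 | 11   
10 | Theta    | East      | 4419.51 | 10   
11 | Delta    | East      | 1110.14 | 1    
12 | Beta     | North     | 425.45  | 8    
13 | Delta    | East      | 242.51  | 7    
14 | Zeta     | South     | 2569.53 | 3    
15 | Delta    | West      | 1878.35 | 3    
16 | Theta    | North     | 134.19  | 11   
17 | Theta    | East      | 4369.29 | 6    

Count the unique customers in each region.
SELECT region, COUNT(DISTINCT customer)
FROM orders
GROUP BY region

Result:
  Central: 1 distinct
  East: 3 distinct
  North: 3 distinct
  Northeast: 2 distinct
  South: 2 distinct
  West: 2 distinct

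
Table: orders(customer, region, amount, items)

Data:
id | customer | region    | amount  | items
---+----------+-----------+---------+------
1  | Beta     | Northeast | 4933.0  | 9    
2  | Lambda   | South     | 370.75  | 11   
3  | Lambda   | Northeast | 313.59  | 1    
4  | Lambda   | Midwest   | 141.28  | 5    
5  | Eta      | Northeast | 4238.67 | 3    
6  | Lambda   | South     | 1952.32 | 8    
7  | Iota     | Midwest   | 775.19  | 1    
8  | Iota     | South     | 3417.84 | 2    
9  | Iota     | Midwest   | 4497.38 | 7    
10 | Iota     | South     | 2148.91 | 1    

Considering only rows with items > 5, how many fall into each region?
SELECT region, COUNT(*)
FROM orders
WHERE items > 5
GROUP BY region

Note: WHERE filters rows before grouping.

Result:
  Midwest: 1
  Northeast: 1
  South: 2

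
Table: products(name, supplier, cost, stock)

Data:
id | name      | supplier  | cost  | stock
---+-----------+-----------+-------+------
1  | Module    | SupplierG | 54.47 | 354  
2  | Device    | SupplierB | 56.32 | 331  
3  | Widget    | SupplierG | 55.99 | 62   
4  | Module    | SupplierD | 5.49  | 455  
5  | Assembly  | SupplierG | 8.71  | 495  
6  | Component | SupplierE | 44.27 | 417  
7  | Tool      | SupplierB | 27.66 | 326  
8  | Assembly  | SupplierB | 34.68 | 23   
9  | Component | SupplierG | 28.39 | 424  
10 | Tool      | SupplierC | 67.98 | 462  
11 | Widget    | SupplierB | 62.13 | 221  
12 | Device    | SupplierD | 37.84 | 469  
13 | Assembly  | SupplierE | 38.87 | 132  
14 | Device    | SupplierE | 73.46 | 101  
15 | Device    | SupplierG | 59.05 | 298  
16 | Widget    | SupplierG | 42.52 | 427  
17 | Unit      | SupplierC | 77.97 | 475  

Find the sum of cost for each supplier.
SELECT supplier, SUM(cost) as result
FROM products
GROUP BY supplier

Result:
  SupplierB: 180.79
  SupplierC: 145.95
  SupplierD: 43.33
  SupplierE: 156.60
  SupplierG: 249.13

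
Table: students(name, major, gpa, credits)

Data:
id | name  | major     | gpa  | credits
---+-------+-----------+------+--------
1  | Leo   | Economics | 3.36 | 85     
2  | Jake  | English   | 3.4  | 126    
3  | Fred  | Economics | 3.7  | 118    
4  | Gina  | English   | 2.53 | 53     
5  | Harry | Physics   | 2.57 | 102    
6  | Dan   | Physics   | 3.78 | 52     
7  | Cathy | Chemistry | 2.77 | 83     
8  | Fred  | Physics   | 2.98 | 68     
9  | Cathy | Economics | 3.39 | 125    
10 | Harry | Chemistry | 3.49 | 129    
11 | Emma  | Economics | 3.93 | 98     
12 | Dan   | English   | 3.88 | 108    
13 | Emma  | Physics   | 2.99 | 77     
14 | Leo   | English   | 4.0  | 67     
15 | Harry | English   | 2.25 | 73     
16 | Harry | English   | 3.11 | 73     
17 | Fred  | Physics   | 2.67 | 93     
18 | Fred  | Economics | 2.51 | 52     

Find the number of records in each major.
SELECT major, COUNT(*) as count
FROM students
GROUP BY major

Result:
  Chemistry: 2
  Economics: 5
  English: 6
  Physics: 5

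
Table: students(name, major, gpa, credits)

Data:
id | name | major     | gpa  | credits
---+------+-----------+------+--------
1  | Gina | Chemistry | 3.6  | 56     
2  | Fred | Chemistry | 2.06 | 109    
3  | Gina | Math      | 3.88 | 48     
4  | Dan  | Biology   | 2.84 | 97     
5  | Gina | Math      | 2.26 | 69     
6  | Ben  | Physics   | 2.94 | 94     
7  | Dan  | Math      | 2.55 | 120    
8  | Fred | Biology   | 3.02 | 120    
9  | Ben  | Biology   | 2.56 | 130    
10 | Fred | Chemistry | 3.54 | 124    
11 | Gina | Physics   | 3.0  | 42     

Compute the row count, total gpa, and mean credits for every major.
SELECT major,
       COUNT(*) as cnt,
       SUM(gpa) as total_gpa,
       AVG(credits) as avg_credits
FROM students
GROUP BY major

Result:
  Biology: 3 records, 8.42 total gpa, 115.67 avg credits
  Chemistry: 3 records, 9.20 total gpa, 96.33 avg credits
  Math: 3 records, 8.69 total gpa, 79.00 avg credits
  Physics: 2 records, 5.94 total gpa, 68.00 avg credits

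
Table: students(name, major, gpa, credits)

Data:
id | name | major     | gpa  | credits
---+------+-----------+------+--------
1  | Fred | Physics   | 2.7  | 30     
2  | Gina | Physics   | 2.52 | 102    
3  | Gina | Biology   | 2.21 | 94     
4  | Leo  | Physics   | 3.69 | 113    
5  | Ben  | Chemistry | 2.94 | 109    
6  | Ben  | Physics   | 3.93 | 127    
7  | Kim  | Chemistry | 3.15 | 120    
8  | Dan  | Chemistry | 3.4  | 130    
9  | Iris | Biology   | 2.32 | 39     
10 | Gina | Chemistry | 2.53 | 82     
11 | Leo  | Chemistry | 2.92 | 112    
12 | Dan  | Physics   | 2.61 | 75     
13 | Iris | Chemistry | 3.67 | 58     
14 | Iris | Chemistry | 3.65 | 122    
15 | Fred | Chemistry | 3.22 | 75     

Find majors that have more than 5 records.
SELECT major, COUNT(*) as cnt
FROM students
GROUP BY major
HAVING COUNT(*) > 5

Result:
  Chemistry: 8

Note: HAVING filters groups after aggregation, WHERE filters rows before.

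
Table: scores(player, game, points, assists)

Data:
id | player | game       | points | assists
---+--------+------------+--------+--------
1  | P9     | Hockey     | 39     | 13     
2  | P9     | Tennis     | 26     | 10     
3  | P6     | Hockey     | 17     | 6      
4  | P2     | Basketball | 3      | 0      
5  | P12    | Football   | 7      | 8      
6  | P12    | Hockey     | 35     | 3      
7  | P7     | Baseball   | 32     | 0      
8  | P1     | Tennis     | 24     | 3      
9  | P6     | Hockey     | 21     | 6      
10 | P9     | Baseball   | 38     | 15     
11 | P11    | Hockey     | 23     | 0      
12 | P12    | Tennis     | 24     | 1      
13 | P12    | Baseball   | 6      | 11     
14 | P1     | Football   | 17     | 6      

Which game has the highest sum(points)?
SELECT game, SUM(points) as val
FROM scores
GROUP BY game
ORDER BY val DESC
LIMIT 1

Result: Hockey with sum(points) = 135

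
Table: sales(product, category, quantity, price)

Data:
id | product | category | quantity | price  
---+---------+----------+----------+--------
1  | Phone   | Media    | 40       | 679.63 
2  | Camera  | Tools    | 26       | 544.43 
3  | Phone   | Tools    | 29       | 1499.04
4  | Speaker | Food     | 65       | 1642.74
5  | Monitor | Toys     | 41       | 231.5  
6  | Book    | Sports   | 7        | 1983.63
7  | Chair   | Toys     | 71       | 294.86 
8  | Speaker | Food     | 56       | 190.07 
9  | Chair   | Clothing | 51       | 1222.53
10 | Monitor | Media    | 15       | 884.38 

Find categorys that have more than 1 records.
SELECT category, COUNT(*) as cnt
FROM sales
GROUP BY category
HAVING COUNT(*) > 1

Result:
  Food: 2
  Media: 2
  Tools: 2
  Toys: 2

Note: HAVING filters groups after aggregation, WHERE filters rows before.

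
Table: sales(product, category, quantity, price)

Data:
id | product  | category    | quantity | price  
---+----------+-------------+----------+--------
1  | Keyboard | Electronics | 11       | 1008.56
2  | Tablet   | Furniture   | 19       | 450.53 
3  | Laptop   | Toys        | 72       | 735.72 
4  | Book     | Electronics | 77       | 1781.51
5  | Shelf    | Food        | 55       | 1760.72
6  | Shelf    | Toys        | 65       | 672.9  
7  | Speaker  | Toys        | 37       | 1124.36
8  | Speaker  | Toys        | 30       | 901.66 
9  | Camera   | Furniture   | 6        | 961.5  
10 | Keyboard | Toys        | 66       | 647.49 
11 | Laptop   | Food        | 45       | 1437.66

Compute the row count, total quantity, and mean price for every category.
SELECT category,
       COUNT(*) as cnt,
       SUM(quantity) as total_quantity,
       AVG(price) as avg_price
FROM sales
GROUP BY category

Result:
  Electronics: 2 records, 88 total quantity, 1395.04 avg price
  Food: 2 records, 100 total quantity, 1599.19 avg price
  Furniture: 2 records, 25 total quantity, 706.02 avg price
  Toys: 5 records, 270 total quantity, 816.43 avg price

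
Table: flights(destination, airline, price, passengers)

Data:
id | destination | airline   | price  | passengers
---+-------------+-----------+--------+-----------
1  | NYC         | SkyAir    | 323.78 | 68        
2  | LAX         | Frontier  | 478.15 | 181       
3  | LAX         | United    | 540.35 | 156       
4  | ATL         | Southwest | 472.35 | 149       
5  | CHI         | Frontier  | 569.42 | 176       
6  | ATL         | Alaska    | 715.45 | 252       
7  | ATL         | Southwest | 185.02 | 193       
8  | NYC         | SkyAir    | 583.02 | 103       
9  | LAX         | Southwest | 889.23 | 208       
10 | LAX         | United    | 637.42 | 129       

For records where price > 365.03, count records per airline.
SELECT airline, COUNT(*)
FROM flights
WHERE price > 365.03
GROUP BY airline

Note: WHERE filters rows before grouping.

Result:
  Alaska: 1
  Frontier: 2
  SkyAir: 1
  Southwest: 2
  United: 2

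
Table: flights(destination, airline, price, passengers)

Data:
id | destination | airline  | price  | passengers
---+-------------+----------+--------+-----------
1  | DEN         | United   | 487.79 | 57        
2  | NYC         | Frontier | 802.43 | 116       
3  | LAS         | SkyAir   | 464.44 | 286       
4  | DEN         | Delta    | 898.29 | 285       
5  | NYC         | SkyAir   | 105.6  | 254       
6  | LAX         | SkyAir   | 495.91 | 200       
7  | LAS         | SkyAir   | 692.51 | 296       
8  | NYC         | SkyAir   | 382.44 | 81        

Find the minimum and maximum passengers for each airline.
SELECT airline, MIN(passengers), MAX(passengers)
FROM flights
GROUP BY airline

Result:
  Delta: min=285, max=285
  Frontier: min=116, max=116
  SkyAir: min=81, max=296
  United: min=57, max=57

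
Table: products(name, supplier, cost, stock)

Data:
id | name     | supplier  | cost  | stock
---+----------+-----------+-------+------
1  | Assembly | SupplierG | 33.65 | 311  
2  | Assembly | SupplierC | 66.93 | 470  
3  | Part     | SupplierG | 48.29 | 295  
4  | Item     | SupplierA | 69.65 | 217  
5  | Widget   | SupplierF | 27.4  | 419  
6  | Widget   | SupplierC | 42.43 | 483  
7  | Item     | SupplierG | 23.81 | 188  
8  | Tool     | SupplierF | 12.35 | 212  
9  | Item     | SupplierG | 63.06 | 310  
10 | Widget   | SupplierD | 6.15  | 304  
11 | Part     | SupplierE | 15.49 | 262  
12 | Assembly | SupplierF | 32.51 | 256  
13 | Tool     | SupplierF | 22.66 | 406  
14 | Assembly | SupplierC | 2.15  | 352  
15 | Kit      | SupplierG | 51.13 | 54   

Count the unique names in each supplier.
SELECT supplier, COUNT(DISTINCT name)
FROM products
GROUP BY supplier

Result:
  SupplierA: 1 distinct
  SupplierC: 2 distinct
  SupplierD: 1 distinct
  SupplierE: 1 distinct
  SupplierF: 3 distinct
  SupplierG: 4 distinct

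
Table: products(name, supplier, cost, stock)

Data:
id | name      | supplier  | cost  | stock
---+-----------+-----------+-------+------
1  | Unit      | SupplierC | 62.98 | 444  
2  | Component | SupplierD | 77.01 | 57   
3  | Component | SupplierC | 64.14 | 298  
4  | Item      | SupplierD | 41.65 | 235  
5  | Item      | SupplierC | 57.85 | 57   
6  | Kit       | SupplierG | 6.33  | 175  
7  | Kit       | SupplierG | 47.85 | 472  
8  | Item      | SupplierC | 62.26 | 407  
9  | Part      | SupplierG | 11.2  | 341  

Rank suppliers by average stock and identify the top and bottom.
SELECT supplier, AVG(stock)
FROM products
GROUP BY supplier
ORDER BY AVG(stock)

All groups:
  SupplierD: 146.00
  SupplierC: 301.50
  SupplierG: 329.33

Highest: SupplierG (329.33)
Lowest: SupplierD (146.00)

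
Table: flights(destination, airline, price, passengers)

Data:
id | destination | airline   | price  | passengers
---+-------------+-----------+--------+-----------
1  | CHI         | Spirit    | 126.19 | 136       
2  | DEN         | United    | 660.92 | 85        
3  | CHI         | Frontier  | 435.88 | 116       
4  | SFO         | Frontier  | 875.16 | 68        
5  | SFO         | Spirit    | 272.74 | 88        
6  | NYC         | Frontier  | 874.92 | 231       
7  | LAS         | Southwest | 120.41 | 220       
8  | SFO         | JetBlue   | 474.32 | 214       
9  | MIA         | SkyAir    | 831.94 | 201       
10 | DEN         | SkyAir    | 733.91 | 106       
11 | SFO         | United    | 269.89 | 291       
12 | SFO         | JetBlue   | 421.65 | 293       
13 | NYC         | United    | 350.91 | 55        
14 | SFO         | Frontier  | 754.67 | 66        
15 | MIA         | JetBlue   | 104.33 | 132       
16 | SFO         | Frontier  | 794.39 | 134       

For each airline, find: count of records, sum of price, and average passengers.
SELECT airline,
       COUNT(*) as cnt,
       SUM(price) as total_price,
       AVG(passengers) as avg_passengers
FROM flights
GROUP BY airline

Result:
  Frontier: 5 records, 3735.02 total price, 123.00 avg passengers
  JetBlue: 3 records, 1000.30 total price, 213.00 avg passengers
  SkyAir: 2 records, 1565.85 total price, 153.50 avg passengers
  Southwest: 1 records, 120.41 total price, 220.00 avg passengers
  Spirit: 2 records, 398.93 total price, 112.00 avg passengers
  United: 3 records, 1281.72 total price, 143.67 avg passengers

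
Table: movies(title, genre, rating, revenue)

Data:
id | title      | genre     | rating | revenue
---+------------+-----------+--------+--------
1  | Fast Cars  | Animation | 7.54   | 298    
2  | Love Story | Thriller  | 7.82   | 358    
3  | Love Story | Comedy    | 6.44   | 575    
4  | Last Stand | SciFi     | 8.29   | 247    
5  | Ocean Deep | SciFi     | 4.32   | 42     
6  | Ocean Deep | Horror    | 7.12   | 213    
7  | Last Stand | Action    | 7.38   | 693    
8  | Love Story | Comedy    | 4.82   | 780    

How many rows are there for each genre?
SELECT genre, COUNT(*) as count
FROM movies
GROUP BY genre

Result:
  Action: 1
  Animation: 1
  Comedy: 2
  Horror: 1
  SciFi: 2
  Thriller: 1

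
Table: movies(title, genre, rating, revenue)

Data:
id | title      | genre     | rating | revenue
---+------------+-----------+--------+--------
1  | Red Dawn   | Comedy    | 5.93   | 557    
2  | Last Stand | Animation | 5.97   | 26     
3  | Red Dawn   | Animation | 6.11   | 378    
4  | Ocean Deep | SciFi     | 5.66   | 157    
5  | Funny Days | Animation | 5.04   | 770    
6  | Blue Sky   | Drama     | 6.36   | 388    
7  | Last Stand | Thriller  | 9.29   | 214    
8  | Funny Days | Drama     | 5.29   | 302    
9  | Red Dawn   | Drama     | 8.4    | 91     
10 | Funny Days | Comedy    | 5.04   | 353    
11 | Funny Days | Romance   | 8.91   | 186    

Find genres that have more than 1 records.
SELECT genre, COUNT(*) as cnt
FROM movies
GROUP BY genre
HAVING COUNT(*) > 1

Result:
  Animation: 3
  Comedy: 2
  Drama: 3

Note: HAVING filters groups after aggregation, WHERE filters rows before.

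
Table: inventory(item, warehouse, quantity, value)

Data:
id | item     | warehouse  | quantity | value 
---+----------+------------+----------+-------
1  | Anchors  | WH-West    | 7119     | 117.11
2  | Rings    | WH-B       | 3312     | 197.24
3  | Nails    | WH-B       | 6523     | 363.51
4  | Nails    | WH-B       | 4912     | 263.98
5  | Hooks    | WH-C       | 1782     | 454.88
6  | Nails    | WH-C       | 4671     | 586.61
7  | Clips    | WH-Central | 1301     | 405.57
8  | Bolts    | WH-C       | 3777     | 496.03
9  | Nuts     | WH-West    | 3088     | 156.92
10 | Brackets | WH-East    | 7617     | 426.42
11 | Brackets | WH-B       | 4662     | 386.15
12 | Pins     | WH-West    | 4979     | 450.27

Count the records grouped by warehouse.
SELECT warehouse, COUNT(*) as count
FROM inventory
GROUP BY warehouse

Result:
  WH-B: 4
  WH-C: 3
  WH-Central: 1
  WH-East: 1
  WH-West: 3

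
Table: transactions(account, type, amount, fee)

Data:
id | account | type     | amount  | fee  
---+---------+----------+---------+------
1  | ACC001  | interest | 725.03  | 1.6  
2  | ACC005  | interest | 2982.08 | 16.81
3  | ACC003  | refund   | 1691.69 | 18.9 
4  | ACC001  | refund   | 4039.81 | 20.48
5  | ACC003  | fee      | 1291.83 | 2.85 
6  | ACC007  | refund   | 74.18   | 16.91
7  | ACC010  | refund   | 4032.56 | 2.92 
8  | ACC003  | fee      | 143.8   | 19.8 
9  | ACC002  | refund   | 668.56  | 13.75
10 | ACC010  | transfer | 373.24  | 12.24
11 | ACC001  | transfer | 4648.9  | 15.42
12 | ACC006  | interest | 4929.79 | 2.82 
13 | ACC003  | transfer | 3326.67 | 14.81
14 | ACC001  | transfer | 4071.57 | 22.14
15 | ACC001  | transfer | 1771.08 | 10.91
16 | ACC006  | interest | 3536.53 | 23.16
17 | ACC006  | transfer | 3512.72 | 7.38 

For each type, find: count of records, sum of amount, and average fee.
SELECT type,
       COUNT(*) as cnt,
       SUM(amount) as total_amount,
       AVG(fee) as avg_fee
FROM transactions
GROUP BY type

Result:
  fee: 2 records, 1435.63 total amount, 11.33 avg fee
  interest: 4 records, 12173.43 total amount, 11.10 avg fee
  refund: 5 records, 10506.80 total amount, 14.59 avg fee
  transfer: 6 records, 17704.18 total amount, 13.82 avg fee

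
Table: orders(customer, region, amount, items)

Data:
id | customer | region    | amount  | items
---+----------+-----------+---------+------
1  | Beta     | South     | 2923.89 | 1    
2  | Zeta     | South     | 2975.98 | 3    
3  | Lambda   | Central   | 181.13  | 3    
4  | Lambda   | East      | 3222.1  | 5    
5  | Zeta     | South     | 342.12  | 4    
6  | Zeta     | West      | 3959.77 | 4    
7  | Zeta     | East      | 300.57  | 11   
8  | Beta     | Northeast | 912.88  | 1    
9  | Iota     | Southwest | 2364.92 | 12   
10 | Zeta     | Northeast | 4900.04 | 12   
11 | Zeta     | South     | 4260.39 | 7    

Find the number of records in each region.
SELECT region, COUNT(*) as count
FROM orders
GROUP BY region

Result:
  Central: 1
  East: 2
  Northeast: 2
  South: 4
  Southwest: 1
  West: 1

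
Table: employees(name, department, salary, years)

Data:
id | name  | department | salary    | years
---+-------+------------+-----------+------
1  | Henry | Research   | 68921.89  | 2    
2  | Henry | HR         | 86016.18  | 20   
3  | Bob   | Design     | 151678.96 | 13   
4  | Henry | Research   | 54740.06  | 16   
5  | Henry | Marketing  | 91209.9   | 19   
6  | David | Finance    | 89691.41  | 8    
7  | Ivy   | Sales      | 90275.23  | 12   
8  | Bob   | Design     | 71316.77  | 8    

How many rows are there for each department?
SELECT department, COUNT(*) as count
FROM employees
GROUP BY department

Result:
  Design: 2
  Finance: 1
  HR: 1
  Marketing: 1
  Research: 2
  Sales: 1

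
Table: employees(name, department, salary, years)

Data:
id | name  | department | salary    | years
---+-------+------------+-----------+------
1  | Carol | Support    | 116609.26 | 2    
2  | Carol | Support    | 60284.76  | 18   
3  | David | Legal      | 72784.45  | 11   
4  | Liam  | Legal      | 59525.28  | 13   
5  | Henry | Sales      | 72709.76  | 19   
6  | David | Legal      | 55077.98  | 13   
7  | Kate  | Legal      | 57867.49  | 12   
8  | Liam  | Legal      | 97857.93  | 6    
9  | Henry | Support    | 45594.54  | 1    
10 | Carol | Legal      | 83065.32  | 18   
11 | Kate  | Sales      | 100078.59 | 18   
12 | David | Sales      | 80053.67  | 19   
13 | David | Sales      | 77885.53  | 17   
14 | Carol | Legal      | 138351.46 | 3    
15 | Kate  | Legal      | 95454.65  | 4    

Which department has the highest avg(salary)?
SELECT department, AVG(salary) as val
FROM employees
GROUP BY department
ORDER BY val DESC
LIMIT 1

Result: Sales with avg(salary) = 82681.89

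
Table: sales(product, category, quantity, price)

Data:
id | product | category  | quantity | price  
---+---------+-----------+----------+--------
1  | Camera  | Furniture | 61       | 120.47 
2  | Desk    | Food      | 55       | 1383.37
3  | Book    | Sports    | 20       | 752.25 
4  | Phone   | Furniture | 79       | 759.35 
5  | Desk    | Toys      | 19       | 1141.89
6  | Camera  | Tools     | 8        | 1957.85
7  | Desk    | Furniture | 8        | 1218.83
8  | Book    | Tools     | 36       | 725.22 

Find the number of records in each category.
SELECT category, COUNT(*) as count
FROM sales
GROUP BY category

Result:
  Food: 1
  Furniture: 3
  Sports: 1
  Tools: 2
  Toys: 1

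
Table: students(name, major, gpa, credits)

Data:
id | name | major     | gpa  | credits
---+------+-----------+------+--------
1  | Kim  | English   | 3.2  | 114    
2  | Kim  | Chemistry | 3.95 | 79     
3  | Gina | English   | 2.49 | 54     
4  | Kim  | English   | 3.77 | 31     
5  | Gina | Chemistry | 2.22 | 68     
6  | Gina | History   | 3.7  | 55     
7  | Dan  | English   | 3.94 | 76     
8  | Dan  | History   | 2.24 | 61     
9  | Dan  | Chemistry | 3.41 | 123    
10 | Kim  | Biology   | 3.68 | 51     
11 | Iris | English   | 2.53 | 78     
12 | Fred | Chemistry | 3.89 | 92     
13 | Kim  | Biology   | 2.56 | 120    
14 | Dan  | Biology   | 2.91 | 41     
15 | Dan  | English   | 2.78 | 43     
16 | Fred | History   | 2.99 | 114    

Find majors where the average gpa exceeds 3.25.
SELECT major, AVG(gpa)
FROM students
GROUP BY major
HAVING AVG(gpa) > 3.25

Result:
  Chemistry: avg=3.37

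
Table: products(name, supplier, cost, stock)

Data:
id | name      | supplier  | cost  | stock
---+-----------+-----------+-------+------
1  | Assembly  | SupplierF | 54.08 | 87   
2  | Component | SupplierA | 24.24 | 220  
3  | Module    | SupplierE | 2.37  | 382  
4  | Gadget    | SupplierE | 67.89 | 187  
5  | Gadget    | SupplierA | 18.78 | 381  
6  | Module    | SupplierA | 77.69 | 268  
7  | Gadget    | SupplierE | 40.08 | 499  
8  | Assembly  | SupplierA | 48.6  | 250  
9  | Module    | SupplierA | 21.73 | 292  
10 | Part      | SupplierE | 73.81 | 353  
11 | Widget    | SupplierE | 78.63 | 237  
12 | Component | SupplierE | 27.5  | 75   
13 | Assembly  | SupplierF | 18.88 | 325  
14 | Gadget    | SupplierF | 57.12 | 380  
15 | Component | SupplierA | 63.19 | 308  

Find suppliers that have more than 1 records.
SELECT supplier, COUNT(*) as cnt
FROM products
GROUP BY supplier
HAVING COUNT(*) > 1

Result:
  SupplierA: 6
  SupplierE: 6
  SupplierF: 3

Note: HAVING filters groups after aggregation, WHERE filters rows before.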